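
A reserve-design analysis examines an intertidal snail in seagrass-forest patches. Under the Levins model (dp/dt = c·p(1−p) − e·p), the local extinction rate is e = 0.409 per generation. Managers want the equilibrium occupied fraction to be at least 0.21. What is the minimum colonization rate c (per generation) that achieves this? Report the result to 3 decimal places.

p* = 1 − e/c ≥ 0.21 requires e/c ≤ 0.7900, i.e. c ≥ e/0.7900.
c_min = 0.409/0.7900 = 0.5177.

0.518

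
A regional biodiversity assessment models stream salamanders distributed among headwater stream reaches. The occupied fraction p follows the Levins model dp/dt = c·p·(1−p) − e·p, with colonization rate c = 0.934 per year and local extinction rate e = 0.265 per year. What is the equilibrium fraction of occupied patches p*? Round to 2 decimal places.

0.72

Setting dp/dt = 0 and dividing through by p* gives c·(1−p*) = e.
So p* = 1 − e/c = 1 − 0.265/0.934 = 1 − 0.2837 = 0.7163.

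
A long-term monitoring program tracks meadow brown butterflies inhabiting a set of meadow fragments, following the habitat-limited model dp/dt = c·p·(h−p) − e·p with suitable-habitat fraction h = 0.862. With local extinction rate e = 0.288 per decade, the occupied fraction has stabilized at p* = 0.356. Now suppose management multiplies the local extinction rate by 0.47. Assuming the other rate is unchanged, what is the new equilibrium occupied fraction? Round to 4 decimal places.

Balance c(h−p*) = e gives c = e/(0.862 − 0.35600) = 0.288/0.50600 = 0.56917.
New p* = 0.862 − e/c = 0.862 − 0.13536/0.56917 = 0.62418.

0.6242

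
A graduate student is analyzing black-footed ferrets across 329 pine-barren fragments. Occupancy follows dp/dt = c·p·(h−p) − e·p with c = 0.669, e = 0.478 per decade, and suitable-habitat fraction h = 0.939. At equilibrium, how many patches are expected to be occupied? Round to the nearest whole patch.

p* = h − e/c = 0.939 − 0.7145 = 0.2245.
Expected occupied patches = N × p* = 329 × 0.2245 = 73.86 ≈ 74.

74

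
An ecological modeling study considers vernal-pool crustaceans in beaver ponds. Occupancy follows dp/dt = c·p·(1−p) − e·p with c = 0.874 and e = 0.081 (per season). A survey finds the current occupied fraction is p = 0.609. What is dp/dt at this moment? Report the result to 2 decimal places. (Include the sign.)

Colonization term: c·p·(1−p) = 0.874×0.609×0.3910 = 0.20812.
Extinction term: e·p = 0.04933.
dp/dt = 0.20812 − 0.04933 = 0.15879.

0.16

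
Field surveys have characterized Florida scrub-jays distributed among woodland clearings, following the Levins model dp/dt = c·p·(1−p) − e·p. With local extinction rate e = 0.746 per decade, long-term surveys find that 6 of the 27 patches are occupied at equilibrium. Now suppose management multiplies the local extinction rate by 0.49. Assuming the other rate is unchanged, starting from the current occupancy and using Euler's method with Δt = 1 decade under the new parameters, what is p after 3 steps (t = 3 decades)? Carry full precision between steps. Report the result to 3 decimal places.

Observed p* = 6/27 = 0.22222.
Balance c(1−p*) = e gives c = e/(1 − 0.22222) = 0.746/0.77778 = 0.95914.
Starting from p₀ = 0.22222; update p ← p + (dp/dt)·Δt with the new parameters.
step 1: Δp = +0.08455, p = 0.30677
step 2: Δp = +0.09184, p = 0.39861
step 3: Δp = +0.08422, p = 0.48282

0.483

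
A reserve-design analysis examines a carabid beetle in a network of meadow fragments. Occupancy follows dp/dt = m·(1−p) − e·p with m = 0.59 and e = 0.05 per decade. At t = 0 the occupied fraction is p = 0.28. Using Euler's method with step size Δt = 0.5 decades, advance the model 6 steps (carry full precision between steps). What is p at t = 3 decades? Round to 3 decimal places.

0.858

Update rule: p ← p + [m·(1−p) − e·p]·Δt with Δt = 0.5.
  1  |  dp/dt·Δt = +0.205400  |  p_1 = 0.485400
  2  |  dp/dt·Δt = +0.139672  |  p_2 = 0.625072
  3  |  dp/dt·Δt = +0.094977  |  p_3 = 0.720049
  4  |  dp/dt·Δt = +0.064584  |  p_4 = 0.784633
  5  |  dp/dt·Δt = +0.043917  |  p_5 = 0.828551
  6  |  dp/dt·Δt = +0.029864  |  p_6 = 0.858414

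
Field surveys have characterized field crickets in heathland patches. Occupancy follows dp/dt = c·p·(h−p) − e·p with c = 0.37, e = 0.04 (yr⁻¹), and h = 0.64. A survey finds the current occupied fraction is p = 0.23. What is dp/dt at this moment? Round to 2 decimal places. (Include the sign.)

Colonization term: c·p·(h−p) = 0.37×0.23×0.4100 = 0.03489.
Extinction term: e·p = 0.00920.
dp/dt = 0.03489 − 0.00920 = 0.02569.

0.03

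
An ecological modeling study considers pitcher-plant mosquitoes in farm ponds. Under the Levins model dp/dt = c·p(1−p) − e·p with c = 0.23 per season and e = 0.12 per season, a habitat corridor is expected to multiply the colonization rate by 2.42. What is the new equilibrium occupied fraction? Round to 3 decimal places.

Before: p* = 1 − 0.12/0.23 = 0.4783.
After the change, c = 0.5566, e = 0.12, so p* = 1 − 0.12/0.5566 = 0.7844.

0.784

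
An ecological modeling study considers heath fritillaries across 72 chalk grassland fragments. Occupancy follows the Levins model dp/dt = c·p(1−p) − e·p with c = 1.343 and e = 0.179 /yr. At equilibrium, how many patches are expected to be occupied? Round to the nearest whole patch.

62

p* = 1 − e/c = 1 − 0.179/1.343 = 0.8667.
Expected occupied patches = N × p* = 72 × 0.8667 = 62.40 ≈ 62.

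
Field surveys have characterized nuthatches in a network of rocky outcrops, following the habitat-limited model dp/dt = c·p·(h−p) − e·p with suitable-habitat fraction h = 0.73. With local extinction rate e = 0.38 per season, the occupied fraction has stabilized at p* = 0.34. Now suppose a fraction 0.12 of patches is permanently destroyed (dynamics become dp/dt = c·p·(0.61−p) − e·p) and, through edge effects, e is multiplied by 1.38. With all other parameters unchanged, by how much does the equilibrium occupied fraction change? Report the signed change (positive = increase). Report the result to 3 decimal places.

-0.268

Balance c(h−p*) = e gives c = e/(0.73 − 0.34000) = 0.38/0.39000 = 0.97436.
New p* = 0.61 − e/c = 0.61 − 0.52440/0.97436 = 0.07180.
Δp* = 0.07180 − 0.34000 = -0.26820.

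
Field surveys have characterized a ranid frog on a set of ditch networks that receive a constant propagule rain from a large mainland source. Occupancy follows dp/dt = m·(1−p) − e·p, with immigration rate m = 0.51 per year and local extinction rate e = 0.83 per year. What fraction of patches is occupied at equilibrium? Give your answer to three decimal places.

0.381

At equilibrium the propagule rain into empty patches balances local extinction: m(1−p*) = e·p*.
p* = m/(m+e) = 0.51/(0.51+0.83) = 0.51/1.3400 = 0.3806.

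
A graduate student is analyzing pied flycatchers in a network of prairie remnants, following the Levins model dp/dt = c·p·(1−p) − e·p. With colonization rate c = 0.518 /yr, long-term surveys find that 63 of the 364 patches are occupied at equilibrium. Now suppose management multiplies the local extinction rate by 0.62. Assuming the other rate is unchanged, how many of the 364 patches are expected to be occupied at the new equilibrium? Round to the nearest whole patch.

Observed p* = 63/364 = 0.17308.
Balance c(1−p*) = e gives e = 0.518×(1 − 0.17308) = 0.42834.
New p* = 1 − e/c = 1 − 0.26557/0.51800 = 0.48732.
Expected occupied = 364 × 0.48732 = 177.38 ≈ 177.

177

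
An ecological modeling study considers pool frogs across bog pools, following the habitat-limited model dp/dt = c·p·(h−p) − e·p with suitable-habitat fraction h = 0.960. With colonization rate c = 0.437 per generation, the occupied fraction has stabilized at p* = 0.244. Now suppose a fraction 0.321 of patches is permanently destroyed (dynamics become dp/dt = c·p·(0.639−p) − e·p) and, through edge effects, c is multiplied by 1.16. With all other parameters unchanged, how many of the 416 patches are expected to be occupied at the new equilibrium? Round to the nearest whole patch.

Balance c(h−p*) = e gives e = 0.437×(0.96 − 0.24400) = 0.31289.
New p* = 0.639 − e/c = 0.639 − 0.31289/0.50692 = 0.02176.
Expected occupied = 416 × 0.02176 = 9.05 ≈ 9.

9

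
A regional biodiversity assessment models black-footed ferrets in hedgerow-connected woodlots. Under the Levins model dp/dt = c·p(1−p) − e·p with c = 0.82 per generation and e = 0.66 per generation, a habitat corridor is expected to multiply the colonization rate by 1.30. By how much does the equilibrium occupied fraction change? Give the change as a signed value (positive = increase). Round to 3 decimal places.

Before: p* = 1 − 0.66/0.82 = 0.1951.
After the change, c = 1.066, e = 0.66, so p* = 1 − 0.66/1.066 = 0.3809.
Δp* = 0.3809 − 0.1951 = +0.1857.

0.186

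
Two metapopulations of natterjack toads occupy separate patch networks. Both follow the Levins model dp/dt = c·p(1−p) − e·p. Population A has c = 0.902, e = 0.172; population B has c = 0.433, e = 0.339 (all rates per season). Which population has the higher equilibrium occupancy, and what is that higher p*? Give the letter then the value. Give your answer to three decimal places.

A, 0.809

A: p*_A = 1 − 0.172/0.902 = 0.8093.
B: p*_B = 1 − 0.339/0.433 = 0.2171.
A is higher at 0.8093.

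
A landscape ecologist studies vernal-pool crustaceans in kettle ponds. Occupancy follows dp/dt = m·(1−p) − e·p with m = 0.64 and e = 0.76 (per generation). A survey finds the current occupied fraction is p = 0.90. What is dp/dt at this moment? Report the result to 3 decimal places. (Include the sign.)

-0.620

Colonization term: m·(1−p) = 0.64×0.1000 = 0.06400.
Extinction term: e·p = 0.68400.
dp/dt = 0.06400 − 0.68400 = -0.62000.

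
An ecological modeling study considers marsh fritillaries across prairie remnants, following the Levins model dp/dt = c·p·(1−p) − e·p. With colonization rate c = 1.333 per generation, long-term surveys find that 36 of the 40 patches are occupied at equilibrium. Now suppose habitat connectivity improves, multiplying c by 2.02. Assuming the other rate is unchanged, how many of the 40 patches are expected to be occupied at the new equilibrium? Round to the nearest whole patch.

38

Observed p* = 36/40 = 0.90000.
Balance c(1−p*) = e gives e = 1.333×(1 − 0.90000) = 0.13330.
New p* = 1 − e/c = 1 − 0.13330/2.69266 = 0.95050.
Expected occupied = 40 × 0.95050 = 38.02 ≈ 38.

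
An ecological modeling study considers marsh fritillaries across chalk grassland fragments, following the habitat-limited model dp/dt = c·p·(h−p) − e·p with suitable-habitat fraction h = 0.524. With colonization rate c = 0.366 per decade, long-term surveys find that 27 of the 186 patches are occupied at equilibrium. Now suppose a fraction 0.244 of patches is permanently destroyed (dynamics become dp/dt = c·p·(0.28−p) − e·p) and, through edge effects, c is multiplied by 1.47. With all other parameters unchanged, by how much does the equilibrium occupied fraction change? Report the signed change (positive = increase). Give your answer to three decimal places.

Observed p* = 27/186 = 0.14516.
Balance c(h−p*) = e gives e = 0.366×(0.524 − 0.14516) = 0.13866.
New p* = 0.28 − e/c = 0.28 − 0.13866/0.53802 = 0.02228.
Δp* = 0.02228 − 0.14516 = -0.12288.

-0.123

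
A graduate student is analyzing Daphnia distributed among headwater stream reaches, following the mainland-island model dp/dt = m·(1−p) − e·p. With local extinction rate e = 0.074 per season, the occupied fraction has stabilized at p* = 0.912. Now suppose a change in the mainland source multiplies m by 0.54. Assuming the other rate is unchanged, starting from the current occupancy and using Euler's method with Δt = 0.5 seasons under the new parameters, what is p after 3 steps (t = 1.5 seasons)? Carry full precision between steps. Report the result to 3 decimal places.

Balance m(1−p*) = e·p* gives m = e·p*/(1−p*) = 0.074×0.91200/0.08800 = 0.76691.
Starting from p₀ = 0.91200; update p ← p + (dp/dt)·Δt with the new parameters.
p: 0.91200 → 0.89648  (Δp = -0.01552)
p: 0.89648 → 0.88474  (Δp = -0.01173)
p: 0.88474 → 0.87587  (Δp = -0.00887)

0.876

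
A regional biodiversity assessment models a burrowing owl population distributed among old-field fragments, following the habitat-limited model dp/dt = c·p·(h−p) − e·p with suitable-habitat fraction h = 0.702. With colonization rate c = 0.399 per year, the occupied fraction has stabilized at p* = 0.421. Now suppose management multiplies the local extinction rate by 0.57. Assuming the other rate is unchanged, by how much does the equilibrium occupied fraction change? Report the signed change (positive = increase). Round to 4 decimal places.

0.1208

Balance c(h−p*) = e gives e = 0.399×(0.702 − 0.42100) = 0.11212.
New p* = 0.702 − e/c = 0.702 − 0.06391/0.39900 = 0.54182.
Δp* = 0.54182 − 0.42100 = +0.12082.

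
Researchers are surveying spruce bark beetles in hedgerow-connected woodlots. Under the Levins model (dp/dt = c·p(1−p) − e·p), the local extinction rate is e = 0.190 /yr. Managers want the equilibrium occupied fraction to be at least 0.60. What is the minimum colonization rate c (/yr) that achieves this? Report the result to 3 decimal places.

p* = 1 − e/c ≥ 0.60 requires e/c ≤ 0.4000, i.e. c ≥ e/0.4000.
c_min = 0.190/0.4000 = 0.4750.

0.475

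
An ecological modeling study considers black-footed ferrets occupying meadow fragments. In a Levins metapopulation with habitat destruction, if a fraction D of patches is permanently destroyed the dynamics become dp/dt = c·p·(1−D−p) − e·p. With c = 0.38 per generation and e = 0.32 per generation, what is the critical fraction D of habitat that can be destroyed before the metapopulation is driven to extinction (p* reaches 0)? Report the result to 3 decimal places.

0.158

The nontrivial equilibrium is p* = (1−D) − e/c; extinction occurs when this hits zero.
So D_crit = 1 − e/c = 1 − 0.32/0.38 = 1 − 0.8421 = 0.1579.
This equals the undisturbed p*, a classic result of Lande's extension.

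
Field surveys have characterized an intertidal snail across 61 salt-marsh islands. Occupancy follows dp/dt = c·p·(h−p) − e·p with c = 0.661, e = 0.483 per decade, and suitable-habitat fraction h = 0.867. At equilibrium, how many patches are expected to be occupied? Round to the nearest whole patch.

8

p* = h − e/c = 0.867 − 0.7307 = 0.1363.
Expected occupied patches = N × p* = 61 × 0.1363 = 8.31 ≈ 8.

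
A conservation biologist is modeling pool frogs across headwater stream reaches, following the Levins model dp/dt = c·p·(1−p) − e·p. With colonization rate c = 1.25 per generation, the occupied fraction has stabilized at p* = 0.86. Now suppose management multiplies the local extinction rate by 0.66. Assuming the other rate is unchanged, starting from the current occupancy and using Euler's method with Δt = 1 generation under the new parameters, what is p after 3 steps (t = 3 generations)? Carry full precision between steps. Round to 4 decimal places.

0.9077

Balance c(1−p*) = e gives e = 1.25×(1 − 0.86000) = 0.17500.
Starting from p₀ = 0.86000; update p ← p + (dp/dt)·Δt with the new parameters.
  1  |  dp/dt·Δt = +0.051170  |  p_1 = 0.911170
  2  |  dp/dt·Δt = -0.004066  |  p_2 = 0.907104
  3  |  dp/dt·Δt = +0.000563  |  p_3 = 0.907666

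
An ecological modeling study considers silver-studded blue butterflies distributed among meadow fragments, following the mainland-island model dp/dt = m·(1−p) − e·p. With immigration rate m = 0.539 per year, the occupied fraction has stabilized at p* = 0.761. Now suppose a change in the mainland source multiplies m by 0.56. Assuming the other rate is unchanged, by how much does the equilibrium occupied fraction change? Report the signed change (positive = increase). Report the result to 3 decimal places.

Balance m(1−p*) = e·p* gives e = m(1−p*)/p* = 0.539×0.23900/0.76100 = 0.16928.
New p* = m/(m+e) = 0.30184/(0.30184+0.16928) = 0.64069.
Δp* = 0.64069 − 0.76100 = -0.12031.

-0.120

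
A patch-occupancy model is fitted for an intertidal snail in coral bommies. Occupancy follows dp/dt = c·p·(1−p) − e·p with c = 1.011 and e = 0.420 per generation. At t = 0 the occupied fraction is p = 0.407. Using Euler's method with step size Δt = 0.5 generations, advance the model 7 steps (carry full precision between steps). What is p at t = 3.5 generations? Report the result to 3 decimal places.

Update rule: p ← p + [c·p·(1−p) − e·p]·Δt with Δt = 0.5.
p: 0.40700 → 0.44353  (Δp = +0.03653)
p: 0.44353 → 0.47515  (Δp = +0.03162)
p: 0.47515 → 0.50143  (Δp = +0.02628)
p: 0.50143 → 0.52251  (Δp = +0.02107)
p: 0.52251 → 0.53890  (Δp = +0.01639)
p: 0.53890 → 0.55134  (Δp = +0.01244)
p: 0.55134 → 0.56060  (Δp = +0.00926)

0.561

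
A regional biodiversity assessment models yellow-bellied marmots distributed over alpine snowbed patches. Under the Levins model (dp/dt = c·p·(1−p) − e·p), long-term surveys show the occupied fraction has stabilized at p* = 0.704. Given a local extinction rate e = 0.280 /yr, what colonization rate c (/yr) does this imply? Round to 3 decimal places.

0.946

At equilibrium c(1−p*) = e, so c = e/(1−p*).
c = 0.280/(1 − 0.704) = 0.280/0.2960 = 0.9459.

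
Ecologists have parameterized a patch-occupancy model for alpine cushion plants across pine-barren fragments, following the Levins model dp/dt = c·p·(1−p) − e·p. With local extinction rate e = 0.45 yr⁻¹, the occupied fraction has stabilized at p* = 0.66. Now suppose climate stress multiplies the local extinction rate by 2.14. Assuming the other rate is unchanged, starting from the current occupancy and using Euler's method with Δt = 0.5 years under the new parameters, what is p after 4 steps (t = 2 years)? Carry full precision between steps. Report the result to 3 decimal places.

0.352

Balance c(1−p*) = e gives c = e/(1 − 0.66000) = 0.45/0.34000 = 1.32353.
Starting from p₀ = 0.66000; update p ← p + (dp/dt)·Δt with the new parameters.
step 1: Δp = -0.16929, p = 0.49071
step 2: Δp = -0.07089, p = 0.41982
step 3: Δp = -0.04096, p = 0.37886
step 4: Δp = -0.02669, p = 0.35217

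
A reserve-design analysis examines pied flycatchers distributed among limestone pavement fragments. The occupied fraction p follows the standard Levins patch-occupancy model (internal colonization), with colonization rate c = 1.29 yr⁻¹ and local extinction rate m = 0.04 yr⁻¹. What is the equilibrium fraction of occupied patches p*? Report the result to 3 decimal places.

0.969

Setting dp/dt = 0 and dividing through by p* gives c·(1−p*) = m.
So p* = 1 − m/c = 1 − 0.04/1.29 = 1 − 0.0310 = 0.9690.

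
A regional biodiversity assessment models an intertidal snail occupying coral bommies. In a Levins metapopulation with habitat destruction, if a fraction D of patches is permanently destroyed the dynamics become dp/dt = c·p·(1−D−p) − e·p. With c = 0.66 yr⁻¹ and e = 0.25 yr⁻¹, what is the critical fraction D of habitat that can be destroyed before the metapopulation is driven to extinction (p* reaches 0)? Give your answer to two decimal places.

0.62

The nontrivial equilibrium is p* = (1−D) − e/c; extinction occurs when this hits zero.
So D_crit = 1 − e/c = 1 − 0.25/0.66 = 1 − 0.3788 = 0.6212.
This equals the undisturbed p*, a classic result of Lande's extension.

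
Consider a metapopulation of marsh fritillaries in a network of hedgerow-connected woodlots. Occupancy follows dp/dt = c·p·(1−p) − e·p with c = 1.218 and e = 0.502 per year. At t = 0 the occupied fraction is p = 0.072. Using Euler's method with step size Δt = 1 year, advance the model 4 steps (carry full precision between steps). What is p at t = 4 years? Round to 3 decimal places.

0.380

Update rule: p ← p + [c·p·(1−p) − e·p]·Δt with Δt = 1.
t = 1: p = 0.07200 + (+0.04524) = 0.11724
t = 2: p = 0.11724 + (+0.06720) = 0.18444
t = 3: p = 0.18444 + (+0.09062) = 0.27506
t = 4: p = 0.27506 + (+0.10479) = 0.37986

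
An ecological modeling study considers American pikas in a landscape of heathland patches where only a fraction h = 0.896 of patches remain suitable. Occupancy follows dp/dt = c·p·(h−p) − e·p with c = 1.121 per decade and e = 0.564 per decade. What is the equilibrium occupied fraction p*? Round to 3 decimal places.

Setting dp/dt = 0 and dividing by p* gives c·(h−p*) = e.
So p* = h − e/c = 0.896 − 0.564/1.121 = 0.896 − 0.5031 = 0.3929.

0.393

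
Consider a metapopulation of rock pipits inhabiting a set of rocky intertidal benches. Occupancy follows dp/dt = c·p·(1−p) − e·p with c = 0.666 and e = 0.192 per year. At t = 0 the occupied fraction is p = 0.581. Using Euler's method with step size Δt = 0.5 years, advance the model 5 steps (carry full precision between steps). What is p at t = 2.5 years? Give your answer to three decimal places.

Update rule: p ← p + [c·p·(1−p) − e·p]·Δt with Δt = 0.5.
step 1: Δp = +0.02529, p = 0.60629
step 2: Δp = +0.02128, p = 0.62757
step 3: Δp = +0.01758, p = 0.64516
step 4: Δp = +0.01430, p = 0.65946
step 5: Δp = +0.01148, p = 0.67093

0.671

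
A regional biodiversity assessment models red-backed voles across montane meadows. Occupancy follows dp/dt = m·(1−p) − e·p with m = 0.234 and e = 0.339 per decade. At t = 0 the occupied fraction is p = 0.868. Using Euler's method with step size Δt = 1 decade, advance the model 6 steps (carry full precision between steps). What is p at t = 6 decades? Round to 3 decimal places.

Update rule: p ← p + [m·(1−p) − e·p]·Δt with Δt = 1.
  1  |  dp/dt·Δt = -0.263364  |  p_1 = 0.604636
  2  |  dp/dt·Δt = -0.112456  |  p_2 = 0.492180
  3  |  dp/dt·Δt = -0.048019  |  p_3 = 0.444161
  4  |  dp/dt·Δt = -0.020504  |  p_4 = 0.423657
  5  |  dp/dt·Δt = -0.008755  |  p_5 = 0.414901
  6  |  dp/dt·Δt = -0.003738  |  p_6 = 0.411163

0.411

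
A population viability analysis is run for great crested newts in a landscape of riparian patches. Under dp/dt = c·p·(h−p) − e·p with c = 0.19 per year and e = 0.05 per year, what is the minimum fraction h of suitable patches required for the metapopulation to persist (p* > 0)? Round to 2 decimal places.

p* = h − e/c is positive only when h > e/c.
h_min = e/c = 0.05/0.19 = 0.2632.

0.26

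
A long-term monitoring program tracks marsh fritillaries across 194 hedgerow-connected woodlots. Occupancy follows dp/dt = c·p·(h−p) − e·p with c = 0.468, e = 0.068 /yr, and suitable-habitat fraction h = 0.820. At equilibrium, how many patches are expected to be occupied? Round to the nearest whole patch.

131

p* = h − e/c = 0.820 − 0.1453 = 0.6747.
Expected occupied patches = N × p* = 194 × 0.6747 = 130.89 ≈ 131.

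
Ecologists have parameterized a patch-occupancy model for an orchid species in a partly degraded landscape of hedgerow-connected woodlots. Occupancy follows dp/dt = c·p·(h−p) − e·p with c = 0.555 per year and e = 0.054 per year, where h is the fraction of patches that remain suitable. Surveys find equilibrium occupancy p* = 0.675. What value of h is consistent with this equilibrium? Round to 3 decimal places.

0.772

At equilibrium c(h−p*) = e, so h = p* + e/c.
h = 0.675 + 0.054/0.555 = 0.675 + 0.0973 = 0.7723.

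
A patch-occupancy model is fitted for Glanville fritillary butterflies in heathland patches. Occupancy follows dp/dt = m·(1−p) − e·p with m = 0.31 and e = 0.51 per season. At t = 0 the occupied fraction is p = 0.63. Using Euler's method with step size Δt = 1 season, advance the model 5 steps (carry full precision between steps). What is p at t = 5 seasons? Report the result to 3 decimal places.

0.378

Update rule: p ← p + [m·(1−p) − e·p]·Δt with Δt = 1.
  1  |  dp/dt·Δt = -0.206600  |  p_1 = 0.423400
  2  |  dp/dt·Δt = -0.037188  |  p_2 = 0.386212
  3  |  dp/dt·Δt = -0.006694  |  p_3 = 0.379518
  4  |  dp/dt·Δt = -0.001205  |  p_4 = 0.378313
  5  |  dp/dt·Δt = -0.000217  |  p_5 = 0.378096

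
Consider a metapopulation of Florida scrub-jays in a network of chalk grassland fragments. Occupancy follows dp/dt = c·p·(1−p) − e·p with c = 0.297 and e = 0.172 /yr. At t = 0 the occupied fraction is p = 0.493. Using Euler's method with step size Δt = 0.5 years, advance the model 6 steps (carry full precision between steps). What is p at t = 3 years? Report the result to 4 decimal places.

0.4671

Update rule: p ← p + [c·p·(1−p) − e·p]·Δt with Δt = 0.5.
  1  |  dp/dt·Δt = -0.005280  |  p_1 = 0.487720
  2  |  dp/dt·Δt = -0.004841  |  p_2 = 0.482878
  3  |  dp/dt·Δt = -0.004446  |  p_3 = 0.478432
  4  |  dp/dt·Δt = -0.004089  |  p_4 = 0.474343
  5  |  dp/dt·Δt = -0.003766  |  p_5 = 0.470577
  6  |  dp/dt·Δt = -0.003473  |  p_6 = 0.467104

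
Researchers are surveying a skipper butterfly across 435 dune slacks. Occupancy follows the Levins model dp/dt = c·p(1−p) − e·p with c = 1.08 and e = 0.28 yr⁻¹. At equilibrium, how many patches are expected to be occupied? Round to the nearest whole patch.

p* = 1 − e/c = 1 − 0.28/1.08 = 0.7407.
Expected occupied patches = N × p* = 435 × 0.7407 = 322.22 ≈ 322.

322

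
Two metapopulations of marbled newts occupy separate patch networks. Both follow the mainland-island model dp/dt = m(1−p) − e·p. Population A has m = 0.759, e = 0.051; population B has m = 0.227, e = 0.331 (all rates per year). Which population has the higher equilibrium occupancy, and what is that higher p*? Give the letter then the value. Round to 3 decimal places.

A: p*_A = m/(m+e) = 0.759/0.8100 = 0.9370.
B: p*_B = 0.227/0.5580 = 0.4068.
A is higher at 0.9370.

A, 0.937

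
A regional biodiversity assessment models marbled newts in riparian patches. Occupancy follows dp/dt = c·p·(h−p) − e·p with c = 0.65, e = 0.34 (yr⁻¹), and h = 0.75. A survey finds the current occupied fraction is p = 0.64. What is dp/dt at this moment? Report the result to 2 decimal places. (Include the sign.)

-0.17

Colonization term: c·p·(h−p) = 0.65×0.64×0.1100 = 0.04576.
Extinction term: e·p = 0.21760.
dp/dt = 0.04576 − 0.21760 = -0.17184.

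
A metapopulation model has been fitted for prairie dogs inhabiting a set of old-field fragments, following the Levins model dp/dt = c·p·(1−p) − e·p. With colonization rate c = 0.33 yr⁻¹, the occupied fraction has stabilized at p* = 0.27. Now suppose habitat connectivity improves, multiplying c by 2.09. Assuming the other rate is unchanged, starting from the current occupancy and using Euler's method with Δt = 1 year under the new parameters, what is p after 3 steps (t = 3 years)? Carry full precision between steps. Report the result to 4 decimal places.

Balance c(1−p*) = e gives e = 0.33×(1 − 0.27000) = 0.24090.
Starting from p₀ = 0.27000; update p ← p + (dp/dt)·Δt with the new parameters.
t = 1: p = 0.27000 + (+0.07090) = 0.34090
t = 2: p = 0.34090 + (+0.07284) = 0.41374
t = 3: p = 0.41374 + (+0.06762) = 0.48136

0.4814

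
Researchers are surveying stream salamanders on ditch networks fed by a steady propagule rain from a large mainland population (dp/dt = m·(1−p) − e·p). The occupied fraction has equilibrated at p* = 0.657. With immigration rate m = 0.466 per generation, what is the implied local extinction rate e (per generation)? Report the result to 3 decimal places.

0.243

At equilibrium m(1−p*) = e·p*, so e = m(1−p*)/p*.
e = 0.466 × 0.3430 / 0.657 = 0.2433.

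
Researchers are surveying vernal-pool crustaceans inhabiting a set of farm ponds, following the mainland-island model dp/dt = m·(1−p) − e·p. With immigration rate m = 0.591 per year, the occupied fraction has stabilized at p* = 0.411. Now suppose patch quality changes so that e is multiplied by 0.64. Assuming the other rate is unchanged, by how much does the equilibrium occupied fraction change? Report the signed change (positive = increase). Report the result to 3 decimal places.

Balance m(1−p*) = e·p* gives e = m(1−p*)/p* = 0.591×0.58900/0.41100 = 0.84696.
New p* = m/(m+e) = 0.59100/(0.59100+0.54205) = 0.52160.
Δp* = 0.52160 − 0.41100 = +0.11060.

0.111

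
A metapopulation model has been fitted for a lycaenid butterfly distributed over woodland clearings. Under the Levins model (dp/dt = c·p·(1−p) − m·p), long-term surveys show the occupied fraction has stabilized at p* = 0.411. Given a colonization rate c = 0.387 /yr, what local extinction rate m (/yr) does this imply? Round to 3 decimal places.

0.228

At equilibrium c(1−p*) = m.
m = 0.387 × (1 − 0.411) = 0.387 × 0.5890 = 0.2279.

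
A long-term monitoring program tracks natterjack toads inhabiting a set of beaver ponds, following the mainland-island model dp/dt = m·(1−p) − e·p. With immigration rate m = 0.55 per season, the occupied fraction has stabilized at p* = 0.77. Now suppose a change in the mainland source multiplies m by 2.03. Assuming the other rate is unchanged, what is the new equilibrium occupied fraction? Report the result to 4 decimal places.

0.8717

Balance m(1−p*) = e·p* gives e = m(1−p*)/p* = 0.55×0.23000/0.77000 = 0.16429.
New p* = m/(m+e) = 1.11650/(1.11650+0.16429) = 0.87173.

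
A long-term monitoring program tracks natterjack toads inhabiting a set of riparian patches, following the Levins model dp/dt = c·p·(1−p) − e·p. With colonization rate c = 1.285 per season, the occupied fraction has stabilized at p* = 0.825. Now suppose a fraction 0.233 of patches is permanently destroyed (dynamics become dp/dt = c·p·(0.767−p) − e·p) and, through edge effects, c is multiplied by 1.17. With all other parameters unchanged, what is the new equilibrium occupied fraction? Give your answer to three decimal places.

0.617

Balance c(1−p*) = e gives e = 1.285×(1 − 0.82500) = 0.22488.
New p* = 0.767 − e/c = 0.767 − 0.22488/1.50345 = 0.61742.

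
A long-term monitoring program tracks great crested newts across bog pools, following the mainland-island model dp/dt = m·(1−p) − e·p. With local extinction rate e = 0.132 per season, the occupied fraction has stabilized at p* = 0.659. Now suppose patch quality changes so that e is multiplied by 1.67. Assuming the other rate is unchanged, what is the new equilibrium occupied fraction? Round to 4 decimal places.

0.5364

Balance m(1−p*) = e·p* gives m = e·p*/(1−p*) = 0.132×0.65900/0.34100 = 0.25510.
New p* = m/(m+e) = 0.25510/(0.25510+0.22044) = 0.53644.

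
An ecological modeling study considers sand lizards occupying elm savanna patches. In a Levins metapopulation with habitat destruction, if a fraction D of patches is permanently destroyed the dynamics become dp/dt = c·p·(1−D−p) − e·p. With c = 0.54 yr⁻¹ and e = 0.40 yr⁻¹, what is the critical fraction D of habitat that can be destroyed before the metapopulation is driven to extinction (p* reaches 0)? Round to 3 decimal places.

0.259

The nontrivial equilibrium is p* = (1−D) − e/c; extinction occurs when this hits zero.
So D_crit = 1 − e/c = 1 − 0.40/0.54 = 1 − 0.7407 = 0.2593.
Note this equals the original equilibrium occupancy — the Levins extinction-debt result.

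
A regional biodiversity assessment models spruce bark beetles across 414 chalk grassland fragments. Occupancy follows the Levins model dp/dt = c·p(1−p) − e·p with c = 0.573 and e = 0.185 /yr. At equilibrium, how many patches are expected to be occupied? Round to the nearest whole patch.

280

p* = 1 − e/c = 1 − 0.185/0.573 = 0.6771.
Expected occupied patches = N × p* = 414 × 0.6771 = 280.34 ≈ 280.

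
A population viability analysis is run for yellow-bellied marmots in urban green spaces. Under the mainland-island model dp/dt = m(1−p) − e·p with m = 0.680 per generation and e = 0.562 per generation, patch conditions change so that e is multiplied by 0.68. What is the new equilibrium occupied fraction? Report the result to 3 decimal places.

Before: p* = 0.680/(0.680+0.562) = 0.5475.
After: m = 0.68, e = 0.38216; p* = 0.68/1.0622 = 0.6402.

0.640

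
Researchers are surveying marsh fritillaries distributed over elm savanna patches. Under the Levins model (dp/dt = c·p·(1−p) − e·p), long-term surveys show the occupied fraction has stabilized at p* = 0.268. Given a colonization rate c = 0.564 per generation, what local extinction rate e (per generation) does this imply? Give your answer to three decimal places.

0.413

At equilibrium c(1−p*) = e.
e = 0.564 × (1 − 0.268) = 0.564 × 0.7320 = 0.4128.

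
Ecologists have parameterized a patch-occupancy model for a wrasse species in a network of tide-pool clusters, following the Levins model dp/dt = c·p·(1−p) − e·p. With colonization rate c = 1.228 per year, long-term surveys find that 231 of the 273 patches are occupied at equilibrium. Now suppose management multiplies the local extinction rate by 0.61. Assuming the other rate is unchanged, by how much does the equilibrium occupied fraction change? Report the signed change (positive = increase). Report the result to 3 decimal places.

0.060

Observed p* = 231/273 = 0.84615.
Balance c(1−p*) = e gives e = 1.228×(1 − 0.84615) = 0.18893.
New p* = 1 − e/c = 1 − 0.11525/1.22800 = 0.90615.
Δp* = 0.90615 − 0.84615 = +0.06000.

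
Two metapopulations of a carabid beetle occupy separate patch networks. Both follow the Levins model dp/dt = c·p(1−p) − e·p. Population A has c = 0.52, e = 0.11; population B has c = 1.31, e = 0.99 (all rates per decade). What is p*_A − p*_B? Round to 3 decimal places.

0.544

A: p*_A = 1 − 0.11/0.52 = 0.7885.
B: p*_B = 1 − 0.99/1.31 = 0.2443.
p*_A − p*_B = 0.7885 − 0.2443 = 0.5442.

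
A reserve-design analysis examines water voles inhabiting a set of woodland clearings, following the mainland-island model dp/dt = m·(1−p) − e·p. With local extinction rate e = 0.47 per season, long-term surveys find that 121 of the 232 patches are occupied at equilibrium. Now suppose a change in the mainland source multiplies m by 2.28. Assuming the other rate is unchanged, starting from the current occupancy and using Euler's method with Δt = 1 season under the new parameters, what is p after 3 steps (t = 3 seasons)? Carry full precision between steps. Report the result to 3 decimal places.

Observed p* = 121/232 = 0.52155.
Balance m(1−p*) = e·p* gives m = e·p*/(1−p*) = 0.47×0.52155/0.47845 = 0.51234.
Starting from p₀ = 0.52155; update p ← p + (dp/dt)·Δt with the new parameters.
p: 0.52155 → 0.83532  (Δp = +0.31377)
p: 0.83532 → 0.63509  (Δp = -0.20023)
p: 0.63509 → 0.76286  (Δp = +0.12777)

0.763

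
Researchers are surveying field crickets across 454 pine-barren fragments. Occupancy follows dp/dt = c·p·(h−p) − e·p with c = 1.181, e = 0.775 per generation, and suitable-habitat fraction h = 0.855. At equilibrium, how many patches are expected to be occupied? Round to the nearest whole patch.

90

p* = h − e/c = 0.855 − 0.6562 = 0.1988.
Expected occupied patches = N × p* = 454 × 0.1988 = 90.24 ≈ 90.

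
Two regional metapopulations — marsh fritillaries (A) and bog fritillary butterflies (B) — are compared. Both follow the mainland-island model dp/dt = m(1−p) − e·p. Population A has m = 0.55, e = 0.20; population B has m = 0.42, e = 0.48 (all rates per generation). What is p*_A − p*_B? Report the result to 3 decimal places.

A: p*_A = m/(m+e) = 0.55/0.7500 = 0.7333.
B: p*_B = 0.42/0.9000 = 0.4667.
p*_A − p*_B = 0.7333 − 0.4667 = 0.2667.

0.267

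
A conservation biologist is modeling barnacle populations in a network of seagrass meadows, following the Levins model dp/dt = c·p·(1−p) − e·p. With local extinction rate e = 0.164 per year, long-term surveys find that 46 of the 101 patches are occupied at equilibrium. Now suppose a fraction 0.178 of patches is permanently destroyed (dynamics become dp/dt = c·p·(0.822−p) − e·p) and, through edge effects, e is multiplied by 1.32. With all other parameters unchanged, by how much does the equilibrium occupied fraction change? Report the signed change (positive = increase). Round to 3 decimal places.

-0.352

Observed p* = 46/101 = 0.45545.
Balance c(1−p*) = e gives c = e/(1 − 0.45545) = 0.164/0.54455 = 0.30117.
New p* = 0.822 − e/c = 0.822 − 0.21648/0.30117 = 0.10320.
Δp* = 0.10320 − 0.45545 = -0.35225.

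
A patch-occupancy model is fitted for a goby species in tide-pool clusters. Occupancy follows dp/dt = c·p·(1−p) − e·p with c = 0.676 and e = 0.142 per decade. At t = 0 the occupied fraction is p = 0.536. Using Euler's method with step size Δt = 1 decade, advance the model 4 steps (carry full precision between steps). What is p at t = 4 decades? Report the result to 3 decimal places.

0.765

Update rule: p ← p + [c·p·(1−p) − e·p]·Δt with Δt = 1.
p: 0.53600 → 0.62801  (Δp = +0.09201)
p: 0.62801 → 0.69676  (Δp = +0.06874)
p: 0.69676 → 0.74065  (Δp = +0.04389)
p: 0.74065 → 0.76533  (Δp = +0.02468)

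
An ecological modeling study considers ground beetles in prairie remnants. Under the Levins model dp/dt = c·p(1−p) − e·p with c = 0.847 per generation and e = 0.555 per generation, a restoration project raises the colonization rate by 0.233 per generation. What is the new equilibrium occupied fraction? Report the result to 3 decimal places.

Before: p* = 1 − 0.555/0.847 = 0.3447.
After the change, c = 1.08, e = 0.555, so p* = 1 − 0.555/1.08 = 0.4861.

0.486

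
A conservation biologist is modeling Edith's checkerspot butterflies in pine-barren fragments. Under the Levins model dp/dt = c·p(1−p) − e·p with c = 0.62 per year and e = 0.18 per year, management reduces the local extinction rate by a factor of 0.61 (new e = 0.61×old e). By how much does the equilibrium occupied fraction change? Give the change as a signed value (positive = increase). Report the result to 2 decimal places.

0.11

Before: p* = 1 − 0.18/0.62 = 0.7097.
After the change, c = 0.62, e = 0.1098, so p* = 1 − 0.1098/0.62 = 0.8229.
Δp* = 0.8229 − 0.7097 = +0.1132.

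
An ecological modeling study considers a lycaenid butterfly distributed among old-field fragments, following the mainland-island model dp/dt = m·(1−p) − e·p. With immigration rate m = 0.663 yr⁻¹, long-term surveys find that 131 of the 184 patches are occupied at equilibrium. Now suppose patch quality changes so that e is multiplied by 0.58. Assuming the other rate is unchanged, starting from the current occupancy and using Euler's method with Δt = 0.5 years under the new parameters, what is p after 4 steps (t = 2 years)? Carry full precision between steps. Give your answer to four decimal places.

0.7980

Observed p* = 131/184 = 0.71196.
Balance m(1−p*) = e·p* gives e = m(1−p*)/p* = 0.663×0.28804/0.71196 = 0.26824.
Starting from p₀ = 0.71196; update p ← p + (dp/dt)·Δt with the new parameters.
step 1: Δp = +0.04010, p = 0.75206
step 2: Δp = +0.02369, p = 0.77575
step 3: Δp = +0.01399, p = 0.78974
step 4: Δp = +0.00827, p = 0.79801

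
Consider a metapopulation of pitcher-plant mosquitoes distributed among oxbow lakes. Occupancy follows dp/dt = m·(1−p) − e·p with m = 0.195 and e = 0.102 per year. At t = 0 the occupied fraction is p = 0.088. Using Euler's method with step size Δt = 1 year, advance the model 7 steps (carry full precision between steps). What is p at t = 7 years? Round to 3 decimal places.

Update rule: p ← p + [m·(1−p) − e·p]·Δt with Δt = 1.
p: 0.08800 → 0.25686  (Δp = +0.16886)
p: 0.25686 → 0.37558  (Δp = +0.11871)
p: 0.37558 → 0.45903  (Δp = +0.08345)
p: 0.45903 → 0.51770  (Δp = +0.05867)
p: 0.51770 → 0.55894  (Δp = +0.04124)
p: 0.55894 → 0.58794  (Δp = +0.02899)
p: 0.58794 → 0.60832  (Δp = +0.02038)

0.608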